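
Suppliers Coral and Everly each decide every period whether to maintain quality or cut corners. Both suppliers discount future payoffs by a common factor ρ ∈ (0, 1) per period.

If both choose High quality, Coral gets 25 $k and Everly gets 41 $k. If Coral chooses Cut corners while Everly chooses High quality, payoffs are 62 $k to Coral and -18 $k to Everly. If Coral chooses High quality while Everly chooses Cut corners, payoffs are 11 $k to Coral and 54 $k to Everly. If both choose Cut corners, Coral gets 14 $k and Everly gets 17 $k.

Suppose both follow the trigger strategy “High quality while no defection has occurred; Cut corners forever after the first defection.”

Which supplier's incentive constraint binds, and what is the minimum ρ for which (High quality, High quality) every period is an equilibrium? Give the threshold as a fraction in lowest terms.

For Coral: deviation gain 62−25 = 37, per-period punishment loss 25−14 = 11. IC gives ρ ≥ 37/48.
For Everly: gain 13, loss 24 per period, so ρ ≥ 13/37.
The tighter constraint is Coral's, so cooperation needs ρ ≥ 37/48.

Coral; ρ ≥ 37/48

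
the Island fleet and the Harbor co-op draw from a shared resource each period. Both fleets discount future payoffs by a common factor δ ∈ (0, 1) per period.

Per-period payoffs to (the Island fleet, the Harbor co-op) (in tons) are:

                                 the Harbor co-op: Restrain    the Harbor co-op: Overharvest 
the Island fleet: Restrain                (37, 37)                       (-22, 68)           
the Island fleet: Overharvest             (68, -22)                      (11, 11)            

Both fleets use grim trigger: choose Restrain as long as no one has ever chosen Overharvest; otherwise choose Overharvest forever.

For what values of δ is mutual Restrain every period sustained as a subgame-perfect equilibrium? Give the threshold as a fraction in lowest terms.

Cooperation forever yields 37 each period: 37/(1−δ).
Deviating yields 68 once, then 11 forever: 68 + 11δ/(1−δ).
No profitable deviation requires 37/(1−δ) ≥ 68 + 11δ/(1−δ).
Multiplying by (1−δ): 37 ≥ 68(1−δ) + 11δ = 68 − 57δ.
So 57δ ≥ 31, i.e. δ ≥ 31/57.

31/57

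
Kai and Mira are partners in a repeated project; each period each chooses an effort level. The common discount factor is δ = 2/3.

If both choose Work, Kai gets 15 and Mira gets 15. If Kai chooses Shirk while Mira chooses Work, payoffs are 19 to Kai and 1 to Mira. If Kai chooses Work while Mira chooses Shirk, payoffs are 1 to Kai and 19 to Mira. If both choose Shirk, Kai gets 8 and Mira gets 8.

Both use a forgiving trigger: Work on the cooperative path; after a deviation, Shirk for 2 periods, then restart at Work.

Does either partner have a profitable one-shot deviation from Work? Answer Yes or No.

A one-shot deviation gives 19 now, then 8 for 2 periods, then back to 15.
Gain from deviating: (19−15) today; loss: (15−8) in each of the next 2 periods.
No-deviation condition: (15−8)(δ+…+δ^2) ≥ 19−15, i.e. δ+…+δ^2 ≥ 4/7.
At δ = 2/3: δ+…+δ^2 = 1.1111 ≥ 0.5714.
So cooperation is sustainable.

No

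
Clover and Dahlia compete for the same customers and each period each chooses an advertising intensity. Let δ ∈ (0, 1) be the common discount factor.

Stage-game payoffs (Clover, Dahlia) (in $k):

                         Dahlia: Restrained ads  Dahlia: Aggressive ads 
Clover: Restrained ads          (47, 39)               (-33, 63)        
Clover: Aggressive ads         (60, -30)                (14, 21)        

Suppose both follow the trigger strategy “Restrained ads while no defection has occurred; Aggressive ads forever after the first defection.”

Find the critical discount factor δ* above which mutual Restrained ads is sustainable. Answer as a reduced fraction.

4/7

Clover's threshold: (60−47)/(60−14) = 13/46.
Dahlia's threshold: (63−39)/(63−21) = 4/7.
13/46 < 4/7, so Dahlia binds and δ* = 4/7.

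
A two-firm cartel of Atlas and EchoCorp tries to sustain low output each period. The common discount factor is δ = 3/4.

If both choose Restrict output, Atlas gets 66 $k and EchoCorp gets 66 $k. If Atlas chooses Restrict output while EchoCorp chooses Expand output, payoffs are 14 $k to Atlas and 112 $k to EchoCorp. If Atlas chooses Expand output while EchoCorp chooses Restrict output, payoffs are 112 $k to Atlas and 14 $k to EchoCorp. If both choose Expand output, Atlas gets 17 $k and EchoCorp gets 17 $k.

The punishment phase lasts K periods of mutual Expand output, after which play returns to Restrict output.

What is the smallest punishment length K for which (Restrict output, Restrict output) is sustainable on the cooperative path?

IC: δ(1−δ^K)/(1−δ) ≥ (112−66)/(66−17) = 46/49.
With δ = 3/4: need 1 − δ^K ≥ 46/49·(1−3/4)/(3/4), i.e. δ^K ≤ 0.6871.
Since (3/4)^1 = 0.7500 and (3/4)^2 = 0.5625, the smallest such K is 2.

2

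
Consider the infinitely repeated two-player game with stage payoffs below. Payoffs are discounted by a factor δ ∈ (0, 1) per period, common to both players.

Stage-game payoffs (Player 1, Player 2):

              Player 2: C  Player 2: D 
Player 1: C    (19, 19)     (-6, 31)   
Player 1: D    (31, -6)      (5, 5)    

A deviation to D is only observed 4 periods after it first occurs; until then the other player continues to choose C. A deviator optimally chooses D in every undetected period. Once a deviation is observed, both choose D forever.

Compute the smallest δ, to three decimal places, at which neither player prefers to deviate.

0.824

A deviator earns 31 for 4 periods, then 5 forever; cooperating earns 19 forever. Multiplying the IC by (1−δ):
19 ≥ 31(1−δ^4) + 5δ^4, so 26·δ^4 ≥ 12 and δ^4 ≥ 6/13.
δ ≥ (6/13)^(1/4) ≈ 0.824.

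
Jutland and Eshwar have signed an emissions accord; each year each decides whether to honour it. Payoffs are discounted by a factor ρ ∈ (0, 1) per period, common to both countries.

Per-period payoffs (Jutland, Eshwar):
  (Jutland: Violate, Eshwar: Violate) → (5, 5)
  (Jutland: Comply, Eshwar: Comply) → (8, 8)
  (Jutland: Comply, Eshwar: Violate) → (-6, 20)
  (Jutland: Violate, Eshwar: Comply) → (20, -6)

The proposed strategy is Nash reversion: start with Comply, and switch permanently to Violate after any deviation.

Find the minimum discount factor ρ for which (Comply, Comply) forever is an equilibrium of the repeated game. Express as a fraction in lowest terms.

8/(1−ρ) ≥ 20 + 5ρ/(1−ρ)
8 ≥ 20 − 15ρ
ρ ≥ 12/15 = 4/5.

4/5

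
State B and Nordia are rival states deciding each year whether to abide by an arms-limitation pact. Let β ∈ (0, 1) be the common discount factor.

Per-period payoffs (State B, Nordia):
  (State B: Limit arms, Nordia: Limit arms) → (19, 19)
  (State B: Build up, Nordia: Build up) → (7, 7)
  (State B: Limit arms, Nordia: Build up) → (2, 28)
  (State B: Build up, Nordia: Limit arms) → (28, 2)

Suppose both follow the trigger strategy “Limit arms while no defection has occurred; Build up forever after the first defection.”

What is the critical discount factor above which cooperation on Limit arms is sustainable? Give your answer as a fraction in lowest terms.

3/7

One-period gain from deviating is 28 − 19 = 9. The loss is 19 − 7 = 12 in every subsequent period, with present value 12·β/(1−β).
Deviation is unprofitable when 12·β/(1−β) ≥ 9, i.e. β/(1−β) ≥ 3/4.
Equivalently β ≥ 9/(9+12) = 3/7.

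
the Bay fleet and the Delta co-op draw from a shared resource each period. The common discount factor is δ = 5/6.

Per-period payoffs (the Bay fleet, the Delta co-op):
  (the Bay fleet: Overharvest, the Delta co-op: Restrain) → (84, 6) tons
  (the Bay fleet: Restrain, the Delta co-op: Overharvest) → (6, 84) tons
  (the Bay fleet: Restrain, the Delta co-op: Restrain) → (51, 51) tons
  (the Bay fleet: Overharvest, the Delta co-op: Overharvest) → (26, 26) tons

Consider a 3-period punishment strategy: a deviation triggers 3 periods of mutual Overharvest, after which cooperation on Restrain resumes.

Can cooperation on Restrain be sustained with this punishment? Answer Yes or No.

Yes

A one-shot deviation gives 84 now, then 26 for 3 periods, then back to 51.
Gain from deviating: (84−51) today; loss: (51−26) in each of the next 3 periods.
No-deviation condition: (51−26)(δ+…+δ^3) ≥ 84−51, i.e. δ+…+δ^3 ≥ 33/25.
At δ = 5/6: δ+…+δ^3 = 2.1065 ≥ 1.3200.
So cooperation is sustainable.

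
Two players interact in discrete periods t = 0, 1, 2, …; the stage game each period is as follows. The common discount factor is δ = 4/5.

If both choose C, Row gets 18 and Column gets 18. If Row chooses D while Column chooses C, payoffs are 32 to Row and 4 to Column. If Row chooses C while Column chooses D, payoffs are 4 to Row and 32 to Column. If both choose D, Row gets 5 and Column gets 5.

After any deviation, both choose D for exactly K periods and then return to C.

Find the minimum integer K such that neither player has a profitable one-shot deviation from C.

2

Need Σ_{k=1}^{K} δ^k ≥ (32−18)/(18−5) = 1.0769 at δ = 4/5.
At K = 1 the sum is 0.8000 < 1.0769; at K = 2 it is 1.4400 ≥ 1.0769.
So the minimum punishment length is K = 2.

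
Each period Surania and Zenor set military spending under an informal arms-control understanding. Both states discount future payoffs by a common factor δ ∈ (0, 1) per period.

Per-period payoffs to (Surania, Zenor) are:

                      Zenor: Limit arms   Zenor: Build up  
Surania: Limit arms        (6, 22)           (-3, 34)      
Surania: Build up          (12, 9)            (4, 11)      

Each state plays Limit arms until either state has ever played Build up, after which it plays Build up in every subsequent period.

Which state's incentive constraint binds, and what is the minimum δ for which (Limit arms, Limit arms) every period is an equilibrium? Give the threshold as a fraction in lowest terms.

Surania's threshold: (12−6)/(12−4) = 3/4.
Zenor's threshold: (34−22)/(34−11) = 12/23.
3/4 > 12/23, so Surania binds and δ* = 3/4.

Surania; δ ≥ 3/4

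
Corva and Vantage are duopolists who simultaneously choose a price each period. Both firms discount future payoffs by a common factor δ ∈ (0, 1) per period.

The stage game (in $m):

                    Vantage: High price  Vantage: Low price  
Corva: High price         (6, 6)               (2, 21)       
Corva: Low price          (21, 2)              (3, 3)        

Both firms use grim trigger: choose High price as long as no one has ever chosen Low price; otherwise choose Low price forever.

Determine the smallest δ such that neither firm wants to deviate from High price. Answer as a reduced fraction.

6/(1−δ) ≥ 21 + 3δ/(1−δ)
6 ≥ 21 − 18δ
δ ≥ 15/18 = 5/6.

5/6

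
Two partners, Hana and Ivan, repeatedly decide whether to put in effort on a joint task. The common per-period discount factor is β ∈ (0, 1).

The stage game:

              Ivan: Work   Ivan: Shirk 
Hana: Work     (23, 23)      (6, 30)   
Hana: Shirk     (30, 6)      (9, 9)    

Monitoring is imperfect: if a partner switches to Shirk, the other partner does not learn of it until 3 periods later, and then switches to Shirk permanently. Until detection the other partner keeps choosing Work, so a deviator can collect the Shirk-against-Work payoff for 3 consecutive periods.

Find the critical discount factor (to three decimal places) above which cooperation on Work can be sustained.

0.693

A deviator earns 30 for 3 periods, then 9 forever; cooperating earns 23 forever. Multiplying the IC by (1−β):
23 ≥ 30(1−β^3) + 9β^3, so 21·β^3 ≥ 7 and β^3 ≥ 1/3.
β ≥ (1/3)^(1/3) ≈ 0.693.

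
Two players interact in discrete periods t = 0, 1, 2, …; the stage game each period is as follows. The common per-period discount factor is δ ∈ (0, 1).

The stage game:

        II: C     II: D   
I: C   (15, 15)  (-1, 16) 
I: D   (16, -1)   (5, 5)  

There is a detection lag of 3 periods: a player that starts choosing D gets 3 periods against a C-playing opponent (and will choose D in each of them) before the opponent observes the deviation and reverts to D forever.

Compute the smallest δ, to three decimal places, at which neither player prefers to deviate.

A deviator earns 16 for 3 periods, then 5 forever; cooperating earns 15 forever. Multiplying the IC by (1−δ):
15 ≥ 16(1−δ^3) + 5δ^3, so 11·δ^3 ≥ 1 and δ^3 ≥ 1/11.
δ ≥ (1/11)^(1/3) ≈ 0.450.

0.450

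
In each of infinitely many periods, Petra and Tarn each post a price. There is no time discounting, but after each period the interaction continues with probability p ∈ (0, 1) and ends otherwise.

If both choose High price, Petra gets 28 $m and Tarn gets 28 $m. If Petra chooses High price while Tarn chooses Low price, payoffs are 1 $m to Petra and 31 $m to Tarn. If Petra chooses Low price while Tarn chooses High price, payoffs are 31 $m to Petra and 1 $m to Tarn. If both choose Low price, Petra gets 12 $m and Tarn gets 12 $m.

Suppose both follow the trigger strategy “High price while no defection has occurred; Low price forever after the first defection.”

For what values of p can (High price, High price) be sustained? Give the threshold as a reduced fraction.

Expected cooperation value is 28 + p·28 + p²·28 + … = 28/(1−p); deviation gives 31 + p·12/(1−p).
28 ≥ 31(1−p) + 12p ⇒ 19p ≥ 3 ⇒ p ≥ 3/19.

3/19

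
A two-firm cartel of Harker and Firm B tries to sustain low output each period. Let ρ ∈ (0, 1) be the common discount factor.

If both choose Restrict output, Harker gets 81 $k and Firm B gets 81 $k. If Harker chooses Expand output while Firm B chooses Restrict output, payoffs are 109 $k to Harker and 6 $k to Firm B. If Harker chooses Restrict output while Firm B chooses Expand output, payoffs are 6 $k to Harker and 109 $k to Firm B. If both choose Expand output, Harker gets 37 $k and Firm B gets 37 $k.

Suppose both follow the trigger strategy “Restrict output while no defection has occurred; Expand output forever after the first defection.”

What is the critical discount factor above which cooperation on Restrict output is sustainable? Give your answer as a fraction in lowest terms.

Cooperation forever yields 81 each period: 81/(1−ρ).
Deviating yields 109 once, then 37 forever: 109 + 37ρ/(1−ρ).
No profitable deviation requires 81/(1−ρ) ≥ 109 + 37ρ/(1−ρ).
Multiplying by (1−ρ): 81 ≥ 109(1−ρ) + 37ρ = 109 − 72ρ.
So 72ρ ≥ 28, i.e. ρ ≥ 28/72 = 7/18.

7/18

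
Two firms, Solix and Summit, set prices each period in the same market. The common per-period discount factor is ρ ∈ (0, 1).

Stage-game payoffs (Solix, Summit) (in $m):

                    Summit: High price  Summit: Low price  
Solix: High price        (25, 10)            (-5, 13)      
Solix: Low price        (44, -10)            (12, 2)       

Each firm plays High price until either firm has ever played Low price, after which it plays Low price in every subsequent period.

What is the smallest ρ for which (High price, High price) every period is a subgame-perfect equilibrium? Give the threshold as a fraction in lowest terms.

Solix: cooperation gives 25 each period; deviation gives 44 once then 12 forever.
  25/(1−ρ) ≥ 44 + 12ρ/(1−ρ) ⇒ ρ ≥ 19/32.
Summit: cooperation gives 10 each period; deviation gives 13 once then 2 forever.
  ρ ≥ 3/11.
Both must hold, so the binding constraint is Solix's: ρ ≥ 19/32.

19/32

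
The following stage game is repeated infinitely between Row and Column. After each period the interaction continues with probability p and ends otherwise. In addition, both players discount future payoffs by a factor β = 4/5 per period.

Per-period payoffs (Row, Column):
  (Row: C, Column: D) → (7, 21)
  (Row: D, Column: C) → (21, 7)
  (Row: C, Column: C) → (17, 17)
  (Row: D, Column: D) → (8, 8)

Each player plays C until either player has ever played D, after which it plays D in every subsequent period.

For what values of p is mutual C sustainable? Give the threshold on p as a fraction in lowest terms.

Expected continuation weight on next period's payoff is β·p = 4/5·p, which plays the role of the discount factor.
Cooperation requires 4/5·p ≥ (21−17)/(21−8) = 4/13, hence p ≥ 5/13.

5/13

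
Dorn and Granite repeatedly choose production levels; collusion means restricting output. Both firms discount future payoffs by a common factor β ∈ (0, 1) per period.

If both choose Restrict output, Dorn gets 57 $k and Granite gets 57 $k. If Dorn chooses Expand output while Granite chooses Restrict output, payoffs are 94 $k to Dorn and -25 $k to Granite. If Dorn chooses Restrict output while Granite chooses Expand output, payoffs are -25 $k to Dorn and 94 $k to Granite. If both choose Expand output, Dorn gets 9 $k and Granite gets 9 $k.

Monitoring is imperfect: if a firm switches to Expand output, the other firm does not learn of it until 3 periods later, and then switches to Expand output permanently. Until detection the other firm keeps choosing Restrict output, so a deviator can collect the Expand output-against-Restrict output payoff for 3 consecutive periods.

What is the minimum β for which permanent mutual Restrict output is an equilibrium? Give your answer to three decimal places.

0.758

Deviating for the 3 undetected periods gains 94−57 = 37 per period over cooperation, then loses 57−9 = 48 per period forever once punishment starts.
Gain: 37(1 + β + … + β^2); loss: 48·β^3/(1−β).
No profitable deviation ⇔ 37(1−β^3) ≤ 48·β^3, i.e. β^3 ≥ 37/(37+48) = 37/85.
Hence β ≥ (37/85)^(1/3) ≈ 0.758.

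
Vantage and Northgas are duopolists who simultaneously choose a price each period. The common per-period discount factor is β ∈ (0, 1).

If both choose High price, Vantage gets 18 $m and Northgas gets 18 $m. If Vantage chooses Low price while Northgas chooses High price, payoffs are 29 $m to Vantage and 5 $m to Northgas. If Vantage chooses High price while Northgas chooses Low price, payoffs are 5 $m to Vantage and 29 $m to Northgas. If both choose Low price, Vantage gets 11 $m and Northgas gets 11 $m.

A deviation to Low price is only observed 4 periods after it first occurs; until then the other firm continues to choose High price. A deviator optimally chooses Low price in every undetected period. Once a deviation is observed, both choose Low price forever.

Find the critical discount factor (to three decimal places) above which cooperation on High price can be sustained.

0.884

Deviating for the 4 undetected periods gains 29−18 = 11 per period over cooperation, then loses 18−11 = 7 per period forever once punishment starts.
Gain: 11(1 + β + … + β^3); loss: 7·β^4/(1−β).
No profitable deviation ⇔ 11(1−β^4) ≤ 7·β^4, i.e. β^4 ≥ 11/(11+7) = 11/18.
Hence β ≥ (11/18)^(1/4) ≈ 0.884.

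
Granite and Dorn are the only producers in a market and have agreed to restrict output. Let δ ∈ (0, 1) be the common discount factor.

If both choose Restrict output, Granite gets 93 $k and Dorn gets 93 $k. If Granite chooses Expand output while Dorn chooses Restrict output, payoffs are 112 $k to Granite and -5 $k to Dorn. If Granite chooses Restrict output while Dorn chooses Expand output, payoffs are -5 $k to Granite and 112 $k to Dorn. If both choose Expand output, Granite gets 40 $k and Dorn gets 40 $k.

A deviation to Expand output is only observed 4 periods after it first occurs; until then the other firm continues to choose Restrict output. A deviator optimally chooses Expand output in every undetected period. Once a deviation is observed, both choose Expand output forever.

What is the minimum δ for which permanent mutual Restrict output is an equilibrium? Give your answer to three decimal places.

A deviator earns 112 for 4 periods, then 40 forever; cooperating earns 93 forever. Multiplying the IC by (1−δ):
93 ≥ 112(1−δ^4) + 40δ^4, so 72·δ^4 ≥ 19 and δ^4 ≥ 19/72.
δ ≥ (19/72)^(1/4) ≈ 0.717.

0.717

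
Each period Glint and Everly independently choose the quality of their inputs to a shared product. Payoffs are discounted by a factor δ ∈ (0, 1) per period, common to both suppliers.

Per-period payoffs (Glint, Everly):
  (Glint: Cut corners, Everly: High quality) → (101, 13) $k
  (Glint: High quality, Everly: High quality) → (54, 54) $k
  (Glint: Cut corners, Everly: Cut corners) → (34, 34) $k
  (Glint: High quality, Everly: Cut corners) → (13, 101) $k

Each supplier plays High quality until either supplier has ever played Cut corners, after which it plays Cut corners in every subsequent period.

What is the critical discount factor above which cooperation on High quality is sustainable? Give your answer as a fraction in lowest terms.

47/67

Under grim trigger the critical discount factor is (T−C)/(T−P) with T = 101, C = 54, P = 34.
δ* = (101−54)/(101−34) = 47/67.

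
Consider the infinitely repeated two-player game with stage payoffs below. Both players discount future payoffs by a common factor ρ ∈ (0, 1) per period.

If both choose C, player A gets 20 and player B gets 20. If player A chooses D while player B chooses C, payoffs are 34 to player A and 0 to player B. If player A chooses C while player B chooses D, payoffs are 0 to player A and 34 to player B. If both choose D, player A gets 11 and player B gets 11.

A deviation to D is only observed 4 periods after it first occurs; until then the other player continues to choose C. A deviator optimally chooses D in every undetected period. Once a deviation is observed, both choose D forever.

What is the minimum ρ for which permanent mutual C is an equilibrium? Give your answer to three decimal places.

0.883

A deviator earns 34 for 4 periods, then 11 forever; cooperating earns 20 forever. Multiplying the IC by (1−ρ):
20 ≥ 34(1−ρ^4) + 11ρ^4, so 23·ρ^4 ≥ 14 and ρ^4 ≥ 14/23.
ρ ≥ (14/23)^(1/4) ≈ 0.883.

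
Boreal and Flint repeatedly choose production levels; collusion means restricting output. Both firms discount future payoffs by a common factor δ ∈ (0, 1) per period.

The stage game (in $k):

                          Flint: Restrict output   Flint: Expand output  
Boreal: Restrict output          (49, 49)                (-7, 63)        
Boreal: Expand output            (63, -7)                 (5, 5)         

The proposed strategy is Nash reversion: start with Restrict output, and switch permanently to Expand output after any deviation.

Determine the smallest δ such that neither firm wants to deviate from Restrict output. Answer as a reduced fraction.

Cooperation forever yields 49 each period: 49/(1−δ).
Deviating yields 63 once, then 5 forever: 63 + 5δ/(1−δ).
No profitable deviation requires 49/(1−δ) ≥ 63 + 5δ/(1−δ).
Multiplying by (1−δ): 49 ≥ 63(1−δ) + 5δ = 63 − 58δ.
So 58δ ≥ 14, i.e. δ ≥ 14/58 = 7/29.

7/29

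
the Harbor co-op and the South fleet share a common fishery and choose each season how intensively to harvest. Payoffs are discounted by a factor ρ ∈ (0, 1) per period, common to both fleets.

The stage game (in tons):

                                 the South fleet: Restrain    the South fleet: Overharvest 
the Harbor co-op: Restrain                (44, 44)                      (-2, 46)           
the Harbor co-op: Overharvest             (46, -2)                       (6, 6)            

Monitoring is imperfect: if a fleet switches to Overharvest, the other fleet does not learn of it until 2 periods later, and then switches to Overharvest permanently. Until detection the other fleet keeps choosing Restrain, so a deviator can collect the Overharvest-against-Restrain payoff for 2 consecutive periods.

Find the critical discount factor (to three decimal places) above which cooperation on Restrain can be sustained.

0.224

Deviating for the 2 undetected periods gains 46−44 = 2 per period over cooperation, then loses 44−6 = 38 per period forever once punishment starts.
Gain: 2(1 + ρ + … + ρ^1); loss: 38·ρ^2/(1−ρ).
No profitable deviation ⇔ 2(1−ρ^2) ≤ 38·ρ^2, i.e. ρ^2 ≥ 2/(2+38) = 1/20.
Hence ρ ≥ (1/20)^(1/2) ≈ 0.224.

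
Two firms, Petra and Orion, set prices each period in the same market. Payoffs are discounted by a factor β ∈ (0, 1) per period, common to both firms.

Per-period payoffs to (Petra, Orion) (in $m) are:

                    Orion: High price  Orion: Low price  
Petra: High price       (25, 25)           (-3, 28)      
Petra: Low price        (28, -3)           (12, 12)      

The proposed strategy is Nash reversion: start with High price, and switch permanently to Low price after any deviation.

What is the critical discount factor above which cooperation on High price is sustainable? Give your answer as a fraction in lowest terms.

3/16

Cooperation forever yields 25 each period: 25/(1−β).
Deviating yields 28 once, then 12 forever: 28 + 12β/(1−β).
No profitable deviation requires 25/(1−β) ≥ 28 + 12β/(1−β).
Multiplying by (1−β): 25 ≥ 28(1−β) + 12β = 28 − 16β.
So 16β ≥ 3, i.e. β ≥ 3/16.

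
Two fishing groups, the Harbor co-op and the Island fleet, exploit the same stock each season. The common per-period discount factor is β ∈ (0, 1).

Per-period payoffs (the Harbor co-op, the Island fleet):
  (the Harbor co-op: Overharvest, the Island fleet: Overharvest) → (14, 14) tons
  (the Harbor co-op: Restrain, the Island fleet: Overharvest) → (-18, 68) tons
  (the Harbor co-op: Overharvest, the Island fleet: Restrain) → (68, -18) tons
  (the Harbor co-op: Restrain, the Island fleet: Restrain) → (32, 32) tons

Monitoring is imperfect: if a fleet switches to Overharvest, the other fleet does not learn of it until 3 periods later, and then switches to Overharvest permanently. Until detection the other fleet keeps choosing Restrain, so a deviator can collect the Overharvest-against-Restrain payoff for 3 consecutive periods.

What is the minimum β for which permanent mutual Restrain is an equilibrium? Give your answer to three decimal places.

0.874

The best deviation is to choose Overharvest for all 3 undetected periods, earning 68 each, then 14 forever once detected.
Deviation value: 68(1−β^3)/(1−β) + 14β^3/(1−β); cooperation value: 32/(1−β).
IC: 32 ≥ 68(1−β^3) + 14β^3 = 68 − 54β^3.
So β^3 ≥ 36/54 = 2/3, giving β ≥ (2/3)^(1/3) ≈ 0.874.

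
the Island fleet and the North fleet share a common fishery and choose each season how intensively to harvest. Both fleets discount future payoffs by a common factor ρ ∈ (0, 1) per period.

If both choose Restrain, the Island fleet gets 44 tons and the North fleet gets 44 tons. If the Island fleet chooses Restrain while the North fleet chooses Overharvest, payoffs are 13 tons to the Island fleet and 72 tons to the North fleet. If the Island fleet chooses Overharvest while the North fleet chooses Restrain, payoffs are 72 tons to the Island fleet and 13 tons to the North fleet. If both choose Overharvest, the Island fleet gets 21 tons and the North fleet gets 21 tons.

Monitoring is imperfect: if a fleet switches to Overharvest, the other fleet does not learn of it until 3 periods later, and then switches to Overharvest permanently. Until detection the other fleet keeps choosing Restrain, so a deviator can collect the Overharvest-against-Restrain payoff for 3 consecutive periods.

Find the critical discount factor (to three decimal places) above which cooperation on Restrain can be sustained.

Deviating for the 3 undetected periods gains 72−44 = 28 per period over cooperation, then loses 44−21 = 23 per period forever once punishment starts.
Gain: 28(1 + ρ + … + ρ^2); loss: 23·ρ^3/(1−ρ).
No profitable deviation ⇔ 28(1−ρ^3) ≤ 23·ρ^3, i.e. ρ^3 ≥ 28/(28+23) = 28/51.
Hence ρ ≥ (28/51)^(1/3) ≈ 0.819.

0.819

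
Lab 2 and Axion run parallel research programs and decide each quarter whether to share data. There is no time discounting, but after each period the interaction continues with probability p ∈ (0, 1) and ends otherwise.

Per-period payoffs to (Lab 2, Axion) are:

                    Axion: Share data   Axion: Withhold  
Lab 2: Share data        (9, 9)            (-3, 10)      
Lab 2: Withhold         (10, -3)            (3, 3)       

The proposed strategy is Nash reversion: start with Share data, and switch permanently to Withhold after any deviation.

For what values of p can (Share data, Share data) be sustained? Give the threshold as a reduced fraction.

With no time discounting, the continuation probability p plays the role of the discount factor.
Grim-trigger IC: 9/(1−p) ≥ 10 + 3p/(1−p) ⇒ p ≥ (10−9)/(10−3) = 1/7.

1/7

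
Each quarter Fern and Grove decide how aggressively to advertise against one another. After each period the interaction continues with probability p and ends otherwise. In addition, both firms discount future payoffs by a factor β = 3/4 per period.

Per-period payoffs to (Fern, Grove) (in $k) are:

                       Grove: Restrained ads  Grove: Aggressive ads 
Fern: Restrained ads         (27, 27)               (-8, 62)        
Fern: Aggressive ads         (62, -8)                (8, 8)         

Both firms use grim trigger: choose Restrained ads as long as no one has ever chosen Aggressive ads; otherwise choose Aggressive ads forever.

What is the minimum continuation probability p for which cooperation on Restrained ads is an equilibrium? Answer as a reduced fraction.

Expected continuation weight on next period's payoff is β·p = 3/4·p, which plays the role of the discount factor.
Cooperation requires 3/4·p ≥ (62−27)/(62−8) = 35/54, hence p ≥ 70/81.

70/81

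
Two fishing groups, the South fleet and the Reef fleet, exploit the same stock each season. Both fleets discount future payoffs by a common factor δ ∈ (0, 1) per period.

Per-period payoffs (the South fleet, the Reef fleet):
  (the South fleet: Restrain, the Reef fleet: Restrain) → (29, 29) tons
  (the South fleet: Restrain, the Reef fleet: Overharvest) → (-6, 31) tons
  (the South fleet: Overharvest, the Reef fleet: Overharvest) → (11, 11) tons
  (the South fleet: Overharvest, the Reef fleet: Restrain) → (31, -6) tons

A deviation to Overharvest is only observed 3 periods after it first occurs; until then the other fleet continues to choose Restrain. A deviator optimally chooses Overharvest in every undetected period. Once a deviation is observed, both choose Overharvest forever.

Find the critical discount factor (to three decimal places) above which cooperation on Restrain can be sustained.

A deviator earns 31 for 3 periods, then 11 forever; cooperating earns 29 forever. Multiplying the IC by (1−δ):
29 ≥ 31(1−δ^3) + 11δ^3, so 20·δ^3 ≥ 2 and δ^3 ≥ 1/10.
δ ≥ (1/10)^(1/3) ≈ 0.464.

0.464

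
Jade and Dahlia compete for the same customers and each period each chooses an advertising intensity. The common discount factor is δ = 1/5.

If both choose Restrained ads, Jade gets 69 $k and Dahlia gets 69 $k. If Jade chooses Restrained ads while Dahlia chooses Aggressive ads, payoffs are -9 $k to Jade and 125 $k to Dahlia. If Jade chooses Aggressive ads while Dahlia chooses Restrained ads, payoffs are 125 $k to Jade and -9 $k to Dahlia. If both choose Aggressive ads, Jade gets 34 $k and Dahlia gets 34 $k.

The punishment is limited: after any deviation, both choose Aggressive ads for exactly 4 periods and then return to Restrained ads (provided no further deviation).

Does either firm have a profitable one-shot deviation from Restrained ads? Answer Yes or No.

Yes

Comparing payoff streams over the 5 periods until play realigns: cooperate → 69(1+δ+…+δ^4); deviate → 125 + 34(δ+…+δ^4).
Cooperation is sustained iff (69−34)(δ+…+δ^4) ≥ 125−69.
δ+…+δ^4 = 1/5·(1−(1/5)^4)/(1−1/5) = 0.2496, and (125−69)/(69−34) = 1.6000.
0.2496 < 1.6000, so cooperation is not sustainable.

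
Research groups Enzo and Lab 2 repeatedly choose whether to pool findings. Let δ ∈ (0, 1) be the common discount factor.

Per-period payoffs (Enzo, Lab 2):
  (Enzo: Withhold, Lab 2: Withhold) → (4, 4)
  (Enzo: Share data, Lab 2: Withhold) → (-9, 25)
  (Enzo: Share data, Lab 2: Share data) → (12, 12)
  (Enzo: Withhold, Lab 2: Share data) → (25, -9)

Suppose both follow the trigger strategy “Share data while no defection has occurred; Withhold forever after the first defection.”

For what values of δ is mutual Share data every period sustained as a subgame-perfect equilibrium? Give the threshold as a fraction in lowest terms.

One-period gain from deviating is 25 − 12 = 13. The loss is 12 − 4 = 8 in every subsequent period, with present value 8·δ/(1−δ).
Deviation is unprofitable when 8·δ/(1−δ) ≥ 13, i.e. δ/(1−δ) ≥ 13/8.
Equivalently δ ≥ 13/(13+8) = 13/21.

13/21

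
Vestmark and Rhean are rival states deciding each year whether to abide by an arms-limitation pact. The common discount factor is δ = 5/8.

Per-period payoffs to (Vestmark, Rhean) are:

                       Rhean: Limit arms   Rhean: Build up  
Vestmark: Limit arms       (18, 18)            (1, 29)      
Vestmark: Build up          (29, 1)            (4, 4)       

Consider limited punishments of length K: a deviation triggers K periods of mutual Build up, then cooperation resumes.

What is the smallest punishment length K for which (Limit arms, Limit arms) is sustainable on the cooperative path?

2

IC: δ(1−δ^K)/(1−δ) ≥ (29−18)/(18−4) = 11/14.
With δ = 5/8: need 1 − δ^K ≥ 11/14·(1−5/8)/(5/8), i.e. δ^K ≤ 0.5286.
Since (5/8)^1 = 0.6250 and (5/8)^2 = 0.3906, the smallest such K is 2.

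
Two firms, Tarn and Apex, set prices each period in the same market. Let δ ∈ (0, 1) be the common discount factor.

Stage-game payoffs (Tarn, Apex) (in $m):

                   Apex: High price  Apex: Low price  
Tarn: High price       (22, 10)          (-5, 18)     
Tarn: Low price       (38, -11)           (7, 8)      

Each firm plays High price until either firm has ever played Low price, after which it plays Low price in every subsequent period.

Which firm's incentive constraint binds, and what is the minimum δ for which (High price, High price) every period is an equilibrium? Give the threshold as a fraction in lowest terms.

For Tarn: deviation gain 38−22 = 16, per-period punishment loss 22−7 = 15. IC gives δ ≥ 16/31.
For Apex: gain 8, loss 2 per period, so δ ≥ 8/10 = 4/5.
The tighter constraint is Apex's, so cooperation needs δ ≥ 4/5.

Apex; δ ≥ 4/5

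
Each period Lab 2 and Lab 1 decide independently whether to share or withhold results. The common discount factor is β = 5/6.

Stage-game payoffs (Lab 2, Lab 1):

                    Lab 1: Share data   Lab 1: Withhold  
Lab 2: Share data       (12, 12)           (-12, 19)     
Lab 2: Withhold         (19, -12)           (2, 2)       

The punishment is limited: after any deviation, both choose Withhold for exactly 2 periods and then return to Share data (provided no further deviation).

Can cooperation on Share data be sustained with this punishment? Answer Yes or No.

A one-shot deviation gives 19 now, then 2 for 2 periods, then back to 12.
Gain from deviating: (19−12) today; loss: (12−2) in each of the next 2 periods.
No-deviation condition: (12−2)(β+…+β^2) ≥ 19−12, i.e. β+…+β^2 ≥ 7/10.
At β = 5/6: β+…+β^2 = 1.5278 ≥ 0.7000.
So cooperation is sustainable.

Yes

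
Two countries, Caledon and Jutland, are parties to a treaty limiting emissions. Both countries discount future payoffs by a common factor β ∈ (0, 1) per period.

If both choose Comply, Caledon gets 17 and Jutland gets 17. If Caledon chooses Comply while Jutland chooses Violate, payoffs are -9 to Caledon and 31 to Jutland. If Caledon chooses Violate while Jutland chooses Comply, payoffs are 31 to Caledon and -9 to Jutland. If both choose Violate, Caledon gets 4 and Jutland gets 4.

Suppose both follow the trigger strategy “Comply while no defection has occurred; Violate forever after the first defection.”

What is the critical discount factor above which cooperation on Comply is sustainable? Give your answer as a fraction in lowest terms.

14/27

One-period gain from deviating is 31 − 17 = 14. The loss is 17 − 4 = 13 in every subsequent period, with present value 13·β/(1−β).
Deviation is unprofitable when 13·β/(1−β) ≥ 14, i.e. β/(1−β) ≥ 14/13.
Equivalently β ≥ 14/(14+13) = 14/27.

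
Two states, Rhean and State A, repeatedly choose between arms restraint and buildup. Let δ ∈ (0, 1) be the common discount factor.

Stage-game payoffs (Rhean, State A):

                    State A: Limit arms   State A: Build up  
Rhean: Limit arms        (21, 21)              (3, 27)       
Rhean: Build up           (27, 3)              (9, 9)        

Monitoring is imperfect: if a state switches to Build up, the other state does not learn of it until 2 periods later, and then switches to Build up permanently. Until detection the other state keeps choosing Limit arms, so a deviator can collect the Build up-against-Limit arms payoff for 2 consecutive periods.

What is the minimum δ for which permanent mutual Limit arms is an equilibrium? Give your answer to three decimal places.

A deviator earns 27 for 2 periods, then 9 forever; cooperating earns 21 forever. Multiplying the IC by (1−δ):
21 ≥ 27(1−δ^2) + 9δ^2, so 18·δ^2 ≥ 6 and δ^2 ≥ 1/3.
δ ≥ (1/3)^(1/2) ≈ 0.577.

0.577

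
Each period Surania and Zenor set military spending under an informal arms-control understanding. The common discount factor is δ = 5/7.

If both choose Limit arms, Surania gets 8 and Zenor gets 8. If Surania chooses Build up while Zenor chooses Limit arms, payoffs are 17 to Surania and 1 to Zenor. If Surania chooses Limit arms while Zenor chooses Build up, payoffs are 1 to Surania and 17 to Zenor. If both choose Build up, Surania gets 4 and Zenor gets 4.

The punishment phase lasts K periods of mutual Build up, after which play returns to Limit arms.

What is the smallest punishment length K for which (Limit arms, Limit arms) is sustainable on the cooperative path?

7

No profitable deviation requires (8−4)(δ+…+δ^K) ≥ 17−8, i.e. δ+…+δ^K ≥ 9/4 ≈ 2.2500.
With δ = 5/7, the partial sums are K=1: 0.7143, K=2: 1.2245, …, K=5: 2.0352, K=6: 2.1680, K=7: 2.2628.
K = 7 is the first length at which the sum reaches 2.2500.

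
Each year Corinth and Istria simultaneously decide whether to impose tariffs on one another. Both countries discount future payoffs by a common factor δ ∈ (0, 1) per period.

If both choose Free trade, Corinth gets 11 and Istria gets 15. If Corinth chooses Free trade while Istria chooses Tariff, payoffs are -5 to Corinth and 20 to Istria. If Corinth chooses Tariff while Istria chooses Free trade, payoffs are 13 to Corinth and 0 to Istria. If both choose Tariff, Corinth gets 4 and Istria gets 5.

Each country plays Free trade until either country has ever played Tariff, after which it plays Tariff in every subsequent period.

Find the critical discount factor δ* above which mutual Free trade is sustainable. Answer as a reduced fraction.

Corinth's threshold: (13−11)/(13−4) = 2/9.
Istria's threshold: (20−15)/(20−5) = 1/3.
2/9 < 1/3, so Istria binds and δ* = 1/3.

1/3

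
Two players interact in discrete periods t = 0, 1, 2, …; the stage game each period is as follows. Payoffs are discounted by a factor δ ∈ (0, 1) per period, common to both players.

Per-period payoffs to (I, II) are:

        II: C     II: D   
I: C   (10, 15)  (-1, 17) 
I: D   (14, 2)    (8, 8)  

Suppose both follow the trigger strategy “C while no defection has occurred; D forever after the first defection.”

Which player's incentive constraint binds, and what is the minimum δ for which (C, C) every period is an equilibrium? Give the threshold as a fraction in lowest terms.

I's threshold: (14−10)/(14−8) = 2/3.
II's threshold: (17−15)/(17−8) = 2/9.
2/3 > 2/9, so I binds and δ* = 2/3.

I; δ ≥ 2/3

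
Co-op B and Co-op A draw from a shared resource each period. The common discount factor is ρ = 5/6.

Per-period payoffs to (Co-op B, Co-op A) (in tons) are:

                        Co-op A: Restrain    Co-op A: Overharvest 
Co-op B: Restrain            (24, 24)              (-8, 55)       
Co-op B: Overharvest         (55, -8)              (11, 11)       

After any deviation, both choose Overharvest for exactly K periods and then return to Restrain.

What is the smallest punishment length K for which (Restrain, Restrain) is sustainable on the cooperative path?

No profitable deviation requires (24−11)(ρ+…+ρ^K) ≥ 55−24, i.e. ρ+…+ρ^K ≥ 31/13 ≈ 2.3846.
With ρ = 5/6, the partial sums are K=1: 0.8333, K=2: 1.5278, K=3: 2.1065, K=4: 2.5887.
K = 4 is the first length at which the sum reaches 2.3846.

4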